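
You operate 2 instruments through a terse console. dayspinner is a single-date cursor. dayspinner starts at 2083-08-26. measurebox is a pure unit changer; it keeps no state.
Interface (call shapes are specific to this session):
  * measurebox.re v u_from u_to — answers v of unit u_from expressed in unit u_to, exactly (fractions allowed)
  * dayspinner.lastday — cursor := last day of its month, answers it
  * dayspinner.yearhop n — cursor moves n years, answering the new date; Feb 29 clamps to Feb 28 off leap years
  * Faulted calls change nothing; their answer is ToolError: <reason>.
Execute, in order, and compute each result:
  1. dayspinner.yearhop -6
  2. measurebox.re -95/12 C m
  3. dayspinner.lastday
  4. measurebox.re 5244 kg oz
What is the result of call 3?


Answer: 2077-08-31

Derivation:
>> dayspinner.yearhop(n→-6)
<< 2077-08-26
>> measurebox.re(v→-95/12, u_from→C, u_to→m)
<< ToolError: incompatible units
>> dayspinner.lastday()
<< 2077-08-31
>> measurebox.re(v→5244, u_from→kg, u_to→oz)
<< 8390400000000/45359237


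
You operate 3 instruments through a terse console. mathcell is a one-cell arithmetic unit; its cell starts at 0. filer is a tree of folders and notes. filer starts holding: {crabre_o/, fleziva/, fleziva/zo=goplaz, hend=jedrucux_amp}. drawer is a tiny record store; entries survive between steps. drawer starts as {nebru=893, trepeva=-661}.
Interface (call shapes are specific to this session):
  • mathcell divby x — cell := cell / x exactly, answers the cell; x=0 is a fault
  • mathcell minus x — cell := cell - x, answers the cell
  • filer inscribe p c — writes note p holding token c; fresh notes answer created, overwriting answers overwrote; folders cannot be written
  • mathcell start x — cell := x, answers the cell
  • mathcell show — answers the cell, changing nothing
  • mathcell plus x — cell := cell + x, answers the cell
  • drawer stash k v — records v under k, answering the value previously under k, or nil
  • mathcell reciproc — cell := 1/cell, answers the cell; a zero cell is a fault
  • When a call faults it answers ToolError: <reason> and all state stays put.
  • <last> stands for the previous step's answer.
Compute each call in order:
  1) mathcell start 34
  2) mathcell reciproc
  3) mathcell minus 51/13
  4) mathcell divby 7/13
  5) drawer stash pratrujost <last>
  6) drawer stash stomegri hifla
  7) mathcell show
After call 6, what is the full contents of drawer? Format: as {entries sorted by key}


# mathcell start(x=34) => 34
# mathcell reciproc() => 1/34
# mathcell minus(x=51/13) => -1721/442
# mathcell divby(x=7/13) => -1721/238
# drawer stash(k=pratrujost, v=<last>) => nil
# drawer stash(k=stomegri, v=hifla) => nil
# mathcell show() => -1721/238

Answer: {nebru=893, pratrujost=-1721/238, stomegri=hifla, trepeva=-661}


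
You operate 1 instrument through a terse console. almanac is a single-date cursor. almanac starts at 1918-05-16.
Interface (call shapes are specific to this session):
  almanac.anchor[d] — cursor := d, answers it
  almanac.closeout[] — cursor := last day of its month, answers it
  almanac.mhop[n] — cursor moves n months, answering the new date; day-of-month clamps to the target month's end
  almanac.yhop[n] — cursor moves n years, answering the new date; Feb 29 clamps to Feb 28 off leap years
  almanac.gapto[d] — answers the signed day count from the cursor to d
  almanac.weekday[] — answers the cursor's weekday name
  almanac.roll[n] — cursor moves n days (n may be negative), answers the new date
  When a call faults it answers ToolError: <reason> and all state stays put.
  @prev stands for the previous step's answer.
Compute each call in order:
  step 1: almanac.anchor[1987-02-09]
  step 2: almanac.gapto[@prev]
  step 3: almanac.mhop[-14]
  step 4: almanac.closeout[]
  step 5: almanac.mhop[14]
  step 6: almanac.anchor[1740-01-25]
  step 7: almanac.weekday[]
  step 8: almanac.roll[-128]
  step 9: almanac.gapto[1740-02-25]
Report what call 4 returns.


Answer: 1985-12-31

Derivation:
% 1. anchor(d→1987-02-09) => 1987-02-09
% 2. gapto(d→@prev) => 0
% 3. mhop(n→-14) => 1985-12-09
% 4. closeout() => 1985-12-31
% 5. mhop(n→14) => 1987-02-28
% 6. anchor(d→1740-01-25) => 1740-01-25
% 7. weekday() => Monday
% 8. roll(n→-128) => 1739-09-19
% 9. gapto(d→1740-02-25) => 159


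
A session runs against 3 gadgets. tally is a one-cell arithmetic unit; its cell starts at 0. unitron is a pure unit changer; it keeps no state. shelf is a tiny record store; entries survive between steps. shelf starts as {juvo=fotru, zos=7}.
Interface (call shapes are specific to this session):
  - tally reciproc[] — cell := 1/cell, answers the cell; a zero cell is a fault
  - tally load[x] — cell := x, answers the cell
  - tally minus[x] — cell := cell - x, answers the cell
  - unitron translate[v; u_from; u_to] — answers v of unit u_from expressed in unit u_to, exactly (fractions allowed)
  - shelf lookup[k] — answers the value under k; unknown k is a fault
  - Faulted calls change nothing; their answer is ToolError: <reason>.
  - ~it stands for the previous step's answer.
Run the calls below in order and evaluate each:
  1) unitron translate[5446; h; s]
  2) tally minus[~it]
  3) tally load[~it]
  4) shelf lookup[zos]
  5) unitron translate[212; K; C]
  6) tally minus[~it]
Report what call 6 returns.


Answer: -392110777/20

Derivation:
==> unitron translate(5446, h, s)
<== 19605600
==> tally minus(~it)
<== -19605600
==> tally load(~it)
<== -19605600
==> shelf lookup(zos)
<== 7
==> unitron translate(212, K, C)
<== -1223/20
==> tally minus(~it)
<== -392110777/20


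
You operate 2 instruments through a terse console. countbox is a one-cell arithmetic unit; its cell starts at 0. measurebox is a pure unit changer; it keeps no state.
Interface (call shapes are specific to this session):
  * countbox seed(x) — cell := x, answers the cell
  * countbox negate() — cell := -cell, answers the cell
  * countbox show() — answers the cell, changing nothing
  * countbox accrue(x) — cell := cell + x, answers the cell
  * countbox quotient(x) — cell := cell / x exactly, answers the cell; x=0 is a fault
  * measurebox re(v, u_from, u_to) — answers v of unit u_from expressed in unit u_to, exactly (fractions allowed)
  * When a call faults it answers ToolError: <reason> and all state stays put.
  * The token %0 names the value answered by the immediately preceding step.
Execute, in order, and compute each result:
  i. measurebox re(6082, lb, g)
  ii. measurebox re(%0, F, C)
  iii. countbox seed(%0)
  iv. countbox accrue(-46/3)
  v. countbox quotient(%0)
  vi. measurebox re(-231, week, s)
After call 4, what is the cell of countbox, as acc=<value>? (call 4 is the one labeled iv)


[in] measurebox re v: 6082 u_from: lb u_to: g
= 137937439717/50000
[in] measurebox re v: %0 u_from: F u_to: C
= 15326204413/10000
[in] countbox seed x: %0
= 15326204413/10000
[in] countbox accrue x: -46/3
= 45978153239/30000
[in] countbox quotient x: %0
= 1
[in] measurebox re v: -231 u_from: week u_to: s
= -139708800

Answer: acc=45978153239/30000


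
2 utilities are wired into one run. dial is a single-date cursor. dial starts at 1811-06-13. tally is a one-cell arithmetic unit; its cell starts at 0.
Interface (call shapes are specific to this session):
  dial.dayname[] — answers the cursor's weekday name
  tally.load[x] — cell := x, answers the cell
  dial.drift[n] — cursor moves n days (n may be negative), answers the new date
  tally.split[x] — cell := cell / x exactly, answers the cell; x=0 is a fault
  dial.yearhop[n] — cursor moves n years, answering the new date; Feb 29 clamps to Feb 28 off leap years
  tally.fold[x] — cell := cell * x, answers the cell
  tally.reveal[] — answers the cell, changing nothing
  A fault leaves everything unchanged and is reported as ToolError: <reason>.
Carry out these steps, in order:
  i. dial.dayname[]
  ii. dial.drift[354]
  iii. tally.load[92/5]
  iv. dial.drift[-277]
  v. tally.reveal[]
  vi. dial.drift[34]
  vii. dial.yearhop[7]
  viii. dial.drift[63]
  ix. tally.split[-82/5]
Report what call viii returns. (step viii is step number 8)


Answer: 1818-12-04

Derivation:
>>> dayname
= Thursday
>>> drift n=354
= 1812-06-01
>>> load x=92/5
= 92/5
>>> drift n=-277
= 1811-08-29
>>> reveal
= 92/5
>>> drift n=34
= 1811-10-02
>>> yearhop n=7
= 1818-10-02
>>> drift n=63
= 1818-12-04
>>> split x=-82/5
= -46/41


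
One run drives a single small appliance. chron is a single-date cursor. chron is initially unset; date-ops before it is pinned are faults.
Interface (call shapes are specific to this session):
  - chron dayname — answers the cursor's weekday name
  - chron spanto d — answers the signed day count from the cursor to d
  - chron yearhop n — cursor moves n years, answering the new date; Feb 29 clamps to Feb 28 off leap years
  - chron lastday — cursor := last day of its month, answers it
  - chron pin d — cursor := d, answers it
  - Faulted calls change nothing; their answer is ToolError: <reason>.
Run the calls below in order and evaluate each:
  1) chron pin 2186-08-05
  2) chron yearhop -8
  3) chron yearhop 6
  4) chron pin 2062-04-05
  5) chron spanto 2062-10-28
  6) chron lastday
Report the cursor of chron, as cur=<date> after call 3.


Answer: cur=2184-08-05

Derivation:
Using chron pin passing d: 2186-08-05, yielding 2186-08-05.
Calling chron yearhop passing n: -8: 2178-08-05.
Invoking chron yearhop passing n: 6, and see 2184-08-05.
I call chron pin passing d: 2062-04-05: 2062-04-05.
Now I run chron spanto passing d: 2062-10-28, giving 206.
I use chron lastday, and observe 2062-04-30.


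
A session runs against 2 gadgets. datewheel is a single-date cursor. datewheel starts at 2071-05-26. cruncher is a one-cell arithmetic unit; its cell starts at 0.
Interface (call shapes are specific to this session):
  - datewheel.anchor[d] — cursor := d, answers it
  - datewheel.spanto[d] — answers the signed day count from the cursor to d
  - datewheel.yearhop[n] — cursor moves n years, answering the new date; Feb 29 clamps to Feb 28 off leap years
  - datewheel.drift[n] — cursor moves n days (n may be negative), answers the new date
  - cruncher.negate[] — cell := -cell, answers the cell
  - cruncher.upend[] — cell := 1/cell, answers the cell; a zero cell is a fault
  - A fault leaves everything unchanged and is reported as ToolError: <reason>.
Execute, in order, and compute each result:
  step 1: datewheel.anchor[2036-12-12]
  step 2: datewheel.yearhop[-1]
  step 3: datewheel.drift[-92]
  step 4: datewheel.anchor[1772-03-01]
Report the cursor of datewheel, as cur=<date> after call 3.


Answer: cur=2035-09-11

Derivation:
==> datewheel.anchor(d→2036-12-12)
<== 2036-12-12
==> datewheel.yearhop(n→-1)
<== 2035-12-12
==> datewheel.drift(n→-92)
<== 2035-09-11
==> datewheel.anchor(d→1772-03-01)
<== 1772-03-01


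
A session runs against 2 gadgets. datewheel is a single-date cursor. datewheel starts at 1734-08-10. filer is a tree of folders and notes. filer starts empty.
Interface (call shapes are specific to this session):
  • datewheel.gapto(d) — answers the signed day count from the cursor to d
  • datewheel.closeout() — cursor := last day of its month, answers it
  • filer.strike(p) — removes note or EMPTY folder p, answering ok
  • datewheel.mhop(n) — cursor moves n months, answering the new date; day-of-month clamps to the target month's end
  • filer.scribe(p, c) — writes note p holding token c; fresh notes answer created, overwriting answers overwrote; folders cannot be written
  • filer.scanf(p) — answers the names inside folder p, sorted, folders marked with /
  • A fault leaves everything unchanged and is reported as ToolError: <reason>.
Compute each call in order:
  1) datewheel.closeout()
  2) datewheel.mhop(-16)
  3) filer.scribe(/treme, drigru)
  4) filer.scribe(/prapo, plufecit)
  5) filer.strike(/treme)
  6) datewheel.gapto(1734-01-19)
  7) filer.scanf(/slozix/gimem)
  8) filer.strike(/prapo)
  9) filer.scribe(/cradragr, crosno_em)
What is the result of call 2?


[in] datewheel.closeout
:: 1734-08-31
[in] datewheel.mhop n=-16
:: 1733-04-30
[in] filer.scribe p=/treme c=drigru
:: created
[in] filer.scribe p=/prapo c=plufecit
:: created
[in] filer.strike p=/treme
:: ok
[in] datewheel.gapto d=1734-01-19
:: 264
[in] filer.scanf p=/slozix/gimem
:: ToolError: not found
[in] filer.strike p=/prapo
:: ok
[in] filer.scribe p=/cradragr c=crosno_em
:: created

Answer: 1733-04-30


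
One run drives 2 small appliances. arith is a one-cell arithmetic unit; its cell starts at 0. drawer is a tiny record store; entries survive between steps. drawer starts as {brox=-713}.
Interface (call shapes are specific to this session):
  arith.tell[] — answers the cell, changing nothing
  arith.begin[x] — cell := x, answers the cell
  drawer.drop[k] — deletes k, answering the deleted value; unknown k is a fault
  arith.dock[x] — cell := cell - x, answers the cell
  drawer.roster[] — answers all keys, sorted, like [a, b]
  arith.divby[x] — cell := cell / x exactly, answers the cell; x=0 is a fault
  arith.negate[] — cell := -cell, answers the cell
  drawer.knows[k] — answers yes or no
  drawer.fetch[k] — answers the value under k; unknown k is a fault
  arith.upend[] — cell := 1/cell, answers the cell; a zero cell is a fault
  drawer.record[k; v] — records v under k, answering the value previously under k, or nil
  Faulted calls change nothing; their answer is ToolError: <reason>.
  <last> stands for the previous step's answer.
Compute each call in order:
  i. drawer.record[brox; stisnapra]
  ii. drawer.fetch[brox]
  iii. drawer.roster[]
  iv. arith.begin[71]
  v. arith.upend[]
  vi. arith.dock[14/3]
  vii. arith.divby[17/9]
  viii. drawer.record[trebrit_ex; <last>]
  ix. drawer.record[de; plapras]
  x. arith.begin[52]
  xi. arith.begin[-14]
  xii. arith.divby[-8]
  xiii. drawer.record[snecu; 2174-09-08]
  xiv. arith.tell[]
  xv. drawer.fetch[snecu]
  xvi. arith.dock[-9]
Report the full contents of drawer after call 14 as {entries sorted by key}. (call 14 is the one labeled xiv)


% record k→brox v→stisnapra
  -713
% fetch k→brox
  stisnapra
% roster
  [brox]
% begin x→71
  71
% upend
  1/71
% dock x→14/3
  -991/213
% divby x→17/9
  -2973/1207
% record k→trebrit_ex v→<last>
  nil
% record k→de v→plapras
  nil
% begin x→52
  52
% begin x→-14
  -14
% divby x→-8
  7/4
% record k→snecu v→2174-09-08
  nil
% tell
  7/4
% fetch k→snecu
  2174-09-08
% dock x→-9
  43/4

Answer: {brox=stisnapra, de=plapras, snecu=2174-09-08, trebrit_ex=-2973/1207}


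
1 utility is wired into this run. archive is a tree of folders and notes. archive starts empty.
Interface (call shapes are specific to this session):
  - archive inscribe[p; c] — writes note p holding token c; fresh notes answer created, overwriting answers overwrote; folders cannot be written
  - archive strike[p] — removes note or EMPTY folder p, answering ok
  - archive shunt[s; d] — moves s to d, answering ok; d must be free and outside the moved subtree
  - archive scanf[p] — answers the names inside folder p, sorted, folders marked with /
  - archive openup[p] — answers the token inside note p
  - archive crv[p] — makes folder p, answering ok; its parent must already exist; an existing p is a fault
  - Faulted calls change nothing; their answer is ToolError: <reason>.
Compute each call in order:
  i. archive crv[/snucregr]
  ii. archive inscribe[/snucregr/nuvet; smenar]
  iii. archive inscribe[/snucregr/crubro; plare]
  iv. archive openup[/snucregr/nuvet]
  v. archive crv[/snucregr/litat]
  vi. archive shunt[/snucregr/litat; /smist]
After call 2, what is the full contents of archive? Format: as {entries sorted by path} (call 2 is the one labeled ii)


Calling archive crv(p: /snucregr), → ok.
I call archive inscribe(p: /snucregr/nuvet, c: smenar), and get created.
I use archive inscribe(p: /snucregr/crubro, c: plare), giving created.
Calling archive openup(p: /snucregr/nuvet): smenar.
I invoke archive crv(p: /snucregr/litat): ok.
Using archive shunt(s: /snucregr/litat, d: /smist): ok.

Answer: {snucregr/, snucregr/nuvet=smenar}


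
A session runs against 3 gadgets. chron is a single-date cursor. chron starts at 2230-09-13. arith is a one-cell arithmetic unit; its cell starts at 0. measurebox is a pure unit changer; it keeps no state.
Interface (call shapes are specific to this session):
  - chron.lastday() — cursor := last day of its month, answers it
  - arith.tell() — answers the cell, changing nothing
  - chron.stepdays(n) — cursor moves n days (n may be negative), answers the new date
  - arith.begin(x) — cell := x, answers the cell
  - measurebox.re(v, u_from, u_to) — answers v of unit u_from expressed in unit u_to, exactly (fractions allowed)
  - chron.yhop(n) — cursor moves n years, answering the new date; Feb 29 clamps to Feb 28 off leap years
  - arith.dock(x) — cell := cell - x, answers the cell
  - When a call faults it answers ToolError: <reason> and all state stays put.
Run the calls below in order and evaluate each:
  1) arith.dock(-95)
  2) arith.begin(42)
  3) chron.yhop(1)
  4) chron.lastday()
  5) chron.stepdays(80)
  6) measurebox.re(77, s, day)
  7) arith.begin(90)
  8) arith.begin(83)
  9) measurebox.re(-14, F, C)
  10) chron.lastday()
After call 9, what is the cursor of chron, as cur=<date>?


Step: dock[x='-95']
Result: 95
Step: begin[x='42']
Result: 42
Step: yhop[n='1']
Result: 2231-09-13
Step: lastday[]
Result: 2231-09-30
Step: stepdays[n='80']
Result: 2231-12-19
Step: re[v='77'; u_from='s'; u_to='day']
Result: 77/86400
Step: begin[x='90']
Result: 90
Step: begin[x='83']
Result: 83
Step: re[v='-14'; u_from='F'; u_to='C']
Result: -230/9
Step: lastday[]
Result: 2231-12-31

Answer: cur=2231-12-19


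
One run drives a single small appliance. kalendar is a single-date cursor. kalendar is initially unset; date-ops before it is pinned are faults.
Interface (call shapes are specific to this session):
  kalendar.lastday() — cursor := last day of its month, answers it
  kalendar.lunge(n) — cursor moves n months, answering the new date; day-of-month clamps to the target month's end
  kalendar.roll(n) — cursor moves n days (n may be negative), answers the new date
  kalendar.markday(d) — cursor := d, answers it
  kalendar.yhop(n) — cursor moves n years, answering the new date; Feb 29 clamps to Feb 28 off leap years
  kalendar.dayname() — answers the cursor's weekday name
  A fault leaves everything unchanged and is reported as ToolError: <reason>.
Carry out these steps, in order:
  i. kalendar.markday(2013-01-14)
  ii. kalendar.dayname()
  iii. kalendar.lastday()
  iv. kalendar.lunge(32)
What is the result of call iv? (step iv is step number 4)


Invoking kalendar.markday using d: 2013-01-14, which returns 2013-01-14.
I invoke kalendar.dayname, and see Monday.
I try kalendar.lastday, and observe 2013-01-31.
I run kalendar.lunge using n: 32, yielding 2015-09-30.

Answer: 2015-09-30


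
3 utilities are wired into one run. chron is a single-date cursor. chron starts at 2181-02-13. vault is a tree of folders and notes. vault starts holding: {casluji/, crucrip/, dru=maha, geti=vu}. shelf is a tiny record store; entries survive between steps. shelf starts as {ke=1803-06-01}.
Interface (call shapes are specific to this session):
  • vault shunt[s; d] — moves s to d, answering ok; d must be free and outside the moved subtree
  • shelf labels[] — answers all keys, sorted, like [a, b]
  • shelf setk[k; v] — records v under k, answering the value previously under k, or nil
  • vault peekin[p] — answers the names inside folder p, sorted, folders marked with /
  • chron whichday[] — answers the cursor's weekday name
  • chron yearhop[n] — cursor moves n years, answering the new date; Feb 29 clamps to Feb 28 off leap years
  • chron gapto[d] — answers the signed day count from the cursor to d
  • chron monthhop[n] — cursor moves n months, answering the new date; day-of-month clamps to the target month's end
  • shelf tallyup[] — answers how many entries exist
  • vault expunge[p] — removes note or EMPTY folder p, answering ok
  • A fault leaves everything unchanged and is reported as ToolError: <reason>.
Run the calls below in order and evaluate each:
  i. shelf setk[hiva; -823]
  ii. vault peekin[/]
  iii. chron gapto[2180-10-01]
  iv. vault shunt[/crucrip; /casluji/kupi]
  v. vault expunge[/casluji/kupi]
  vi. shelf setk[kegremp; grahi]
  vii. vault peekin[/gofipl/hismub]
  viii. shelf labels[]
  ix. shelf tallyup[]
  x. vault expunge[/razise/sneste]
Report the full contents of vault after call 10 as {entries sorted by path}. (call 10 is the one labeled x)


Invoking shelf setk with k→hiva, v→-823: nil.
I use vault peekin with p→/, giving [casluji/, crucrip/, dru, geti].
I invoke chron gapto with d→2180-10-01, and see -135.
I run vault shunt with s→/crucrip, d→/casluji/kupi, and see ok.
I invoke vault expunge with p→/casluji/kupi, which returns ok.
I call shelf setk with k→kegremp, v→grahi, and get nil.
Invoking vault peekin with p→/gofipl/hismub, → ToolError: not found.
I invoke shelf labels, and observe [hiva, ke, kegremp].
Using shelf tallyup, yielding 3.
I call vault expunge with p→/razise/sneste, giving ToolError: not found.

Answer: {casluji/, dru=maha, geti=vu}


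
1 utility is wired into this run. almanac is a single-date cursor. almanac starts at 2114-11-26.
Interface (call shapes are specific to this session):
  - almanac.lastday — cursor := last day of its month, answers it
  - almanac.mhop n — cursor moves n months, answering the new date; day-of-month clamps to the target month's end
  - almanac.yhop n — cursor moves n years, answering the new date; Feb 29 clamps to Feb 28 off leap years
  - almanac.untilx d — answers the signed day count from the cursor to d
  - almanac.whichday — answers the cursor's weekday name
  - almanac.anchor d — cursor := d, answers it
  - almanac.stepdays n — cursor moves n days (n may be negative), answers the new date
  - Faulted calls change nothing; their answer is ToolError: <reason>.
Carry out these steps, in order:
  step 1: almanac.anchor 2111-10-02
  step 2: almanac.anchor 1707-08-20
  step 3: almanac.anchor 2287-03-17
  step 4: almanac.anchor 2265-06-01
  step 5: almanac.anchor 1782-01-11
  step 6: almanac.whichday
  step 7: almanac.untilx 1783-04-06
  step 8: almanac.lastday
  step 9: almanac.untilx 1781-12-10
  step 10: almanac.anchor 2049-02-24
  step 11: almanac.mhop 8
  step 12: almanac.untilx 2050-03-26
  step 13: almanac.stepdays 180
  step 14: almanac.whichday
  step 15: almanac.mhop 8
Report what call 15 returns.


Answer: 2050-12-22

Derivation:
Calling almanac.anchor(d='2111-10-02'), giving 2111-10-02.
Invoking almanac.anchor(d='1707-08-20'), → 1707-08-20.
I use almanac.anchor(d='2287-03-17'), which returns 2287-03-17.
I try almanac.anchor(d='2265-06-01'), — result: 2265-06-01.
I invoke almanac.anchor(d='1782-01-11'): 1782-01-11.
Next I call almanac.whichday, giving Friday.
Now I run almanac.untilx(d='1783-04-06'), and get 450.
I invoke almanac.lastday, and see 1782-01-31.
Using almanac.untilx(d='1781-12-10'), → -52.
Then almanac.anchor(d='2049-02-24'), and see 2049-02-24.
Using almanac.mhop(n='8'), — result: 2049-10-24.
I use almanac.untilx(d='2050-03-26'): 153.
I invoke almanac.stepdays(n='180'), which returns 2050-04-22.
I try almanac.whichday, and get Friday.
I run almanac.mhop(n='8'), and observe 2050-12-22.


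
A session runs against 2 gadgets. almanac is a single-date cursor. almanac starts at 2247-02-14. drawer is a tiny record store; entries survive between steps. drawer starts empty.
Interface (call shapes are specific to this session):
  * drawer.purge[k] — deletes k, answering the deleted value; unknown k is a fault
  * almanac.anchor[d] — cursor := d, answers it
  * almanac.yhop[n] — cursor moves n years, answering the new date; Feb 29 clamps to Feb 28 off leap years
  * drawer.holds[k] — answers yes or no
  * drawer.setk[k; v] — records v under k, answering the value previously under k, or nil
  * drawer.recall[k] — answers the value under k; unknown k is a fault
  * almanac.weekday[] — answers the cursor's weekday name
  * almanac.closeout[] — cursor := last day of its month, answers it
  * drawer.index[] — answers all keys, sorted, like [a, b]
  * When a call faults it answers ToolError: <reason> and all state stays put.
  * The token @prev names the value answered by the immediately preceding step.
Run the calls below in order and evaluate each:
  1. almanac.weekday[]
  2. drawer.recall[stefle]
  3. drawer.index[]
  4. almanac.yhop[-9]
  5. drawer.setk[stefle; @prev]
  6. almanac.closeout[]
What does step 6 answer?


~$ almanac.weekday
= Sunday
~$ drawer.recall k='stefle'
= ToolError: no such key stefle
~$ drawer.index
= []
~$ almanac.yhop n='-9'
= 2238-02-14
~$ drawer.setk k='stefle' v='@prev'
= nil
~$ almanac.closeout
= 2238-02-28

Answer: 2238-02-28


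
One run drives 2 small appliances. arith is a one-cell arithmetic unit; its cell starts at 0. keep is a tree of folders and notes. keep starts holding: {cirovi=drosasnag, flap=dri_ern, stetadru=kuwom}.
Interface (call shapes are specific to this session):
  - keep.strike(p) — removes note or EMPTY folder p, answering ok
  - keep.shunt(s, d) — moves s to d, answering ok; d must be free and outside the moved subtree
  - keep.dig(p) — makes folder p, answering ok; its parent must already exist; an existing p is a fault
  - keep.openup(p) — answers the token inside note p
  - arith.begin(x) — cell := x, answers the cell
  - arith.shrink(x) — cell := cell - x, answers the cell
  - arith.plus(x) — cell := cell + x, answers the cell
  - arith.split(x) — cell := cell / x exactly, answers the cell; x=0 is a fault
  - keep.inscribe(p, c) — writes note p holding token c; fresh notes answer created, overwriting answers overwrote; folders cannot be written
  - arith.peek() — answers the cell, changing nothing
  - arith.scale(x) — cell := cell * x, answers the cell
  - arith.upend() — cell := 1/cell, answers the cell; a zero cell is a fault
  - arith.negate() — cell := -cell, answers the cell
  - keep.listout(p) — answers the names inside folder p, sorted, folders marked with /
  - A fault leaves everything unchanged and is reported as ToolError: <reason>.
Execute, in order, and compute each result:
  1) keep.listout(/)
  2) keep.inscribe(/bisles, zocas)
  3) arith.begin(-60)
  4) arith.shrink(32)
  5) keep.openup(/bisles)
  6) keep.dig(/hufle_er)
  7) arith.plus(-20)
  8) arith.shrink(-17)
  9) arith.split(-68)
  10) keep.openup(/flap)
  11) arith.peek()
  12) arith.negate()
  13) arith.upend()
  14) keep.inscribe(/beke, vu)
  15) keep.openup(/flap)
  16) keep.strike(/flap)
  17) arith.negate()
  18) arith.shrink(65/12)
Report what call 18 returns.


Answer: -5359/1140

Derivation:
Act: keep.listout[p=/]
Obs: [cirovi, flap, stetadru]
Act: keep.inscribe[p=/bisles; c=zocas]
Obs: created
Act: arith.begin[x=-60]
Obs: -60
Act: arith.shrink[x=32]
Obs: -92
Act: keep.openup[p=/bisles]
Obs: zocas
Act: keep.dig[p=/hufle_er]
Obs: ok
Act: arith.plus[x=-20]
Obs: -112
Act: arith.shrink[x=-17]
Obs: -95
Act: arith.split[x=-68]
Obs: 95/68
Act: keep.openup[p=/flap]
Obs: dri_ern
Act: arith.peek[]
Obs: 95/68
Act: arith.negate[]
Obs: -95/68
Act: arith.upend[]
Obs: -68/95
Act: keep.inscribe[p=/beke; c=vu]
Obs: created
Act: keep.openup[p=/flap]
Obs: dri_ern
Act: keep.strike[p=/flap]
Obs: ok
Act: arith.negate[]
Obs: 68/95
Act: arith.shrink[x=65/12]
Obs: -5359/1140


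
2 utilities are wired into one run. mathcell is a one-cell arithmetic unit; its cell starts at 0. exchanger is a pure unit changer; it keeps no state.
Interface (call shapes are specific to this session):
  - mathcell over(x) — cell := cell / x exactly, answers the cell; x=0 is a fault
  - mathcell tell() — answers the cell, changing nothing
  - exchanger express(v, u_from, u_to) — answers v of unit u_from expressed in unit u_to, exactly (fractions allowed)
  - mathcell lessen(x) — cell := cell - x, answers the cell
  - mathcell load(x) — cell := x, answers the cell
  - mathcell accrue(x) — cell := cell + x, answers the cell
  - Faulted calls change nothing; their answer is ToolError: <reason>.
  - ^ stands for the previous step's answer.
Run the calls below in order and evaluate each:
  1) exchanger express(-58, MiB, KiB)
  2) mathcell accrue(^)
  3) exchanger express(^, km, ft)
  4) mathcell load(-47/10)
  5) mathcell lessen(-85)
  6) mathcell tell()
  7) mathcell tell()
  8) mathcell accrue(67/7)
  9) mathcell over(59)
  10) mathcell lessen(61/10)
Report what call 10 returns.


$ exchanger express v=-58 u_from=MiB u_to=KiB
= -59392
$ mathcell accrue x=^
= -59392
$ exchanger express v=^ u_from=km u_to=ft
= -74240000000/381
$ mathcell load x=-47/10
= -47/10
$ mathcell lessen x=-85
= 803/10
$ mathcell tell
= 803/10
$ mathcell tell
= 803/10
$ mathcell accrue x=67/7
= 6291/70
$ mathcell over x=59
= 6291/4130
$ mathcell lessen x=61/10
= -9451/2065

Answer: -9451/2065


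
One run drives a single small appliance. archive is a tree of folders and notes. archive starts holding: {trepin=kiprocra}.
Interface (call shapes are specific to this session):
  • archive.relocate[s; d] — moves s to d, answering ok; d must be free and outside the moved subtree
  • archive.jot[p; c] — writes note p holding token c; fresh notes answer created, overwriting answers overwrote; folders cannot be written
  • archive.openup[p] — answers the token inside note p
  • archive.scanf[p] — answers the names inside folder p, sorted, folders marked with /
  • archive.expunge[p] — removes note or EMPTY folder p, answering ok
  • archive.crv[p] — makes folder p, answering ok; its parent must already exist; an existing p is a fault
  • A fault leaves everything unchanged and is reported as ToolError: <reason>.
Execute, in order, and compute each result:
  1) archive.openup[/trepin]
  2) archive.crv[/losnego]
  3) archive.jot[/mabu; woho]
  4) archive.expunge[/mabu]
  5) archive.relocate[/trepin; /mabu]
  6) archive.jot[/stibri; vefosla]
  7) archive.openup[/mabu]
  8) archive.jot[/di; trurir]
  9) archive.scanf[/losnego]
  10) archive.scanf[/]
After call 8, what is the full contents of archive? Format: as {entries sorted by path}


// openup(p→/trepin) ~> kiprocra
// crv(p→/losnego) ~> ok
// jot(p→/mabu, c→woho) ~> created
// expunge(p→/mabu) ~> ok
// relocate(s→/trepin, d→/mabu) ~> ok
// jot(p→/stibri, c→vefosla) ~> created
// openup(p→/mabu) ~> kiprocra
// jot(p→/di, c→trurir) ~> created
// scanf(p→/losnego) ~> []
// scanf(p→/) ~> [di, losnego/, mabu, stibri]

Answer: {di=trurir, losnego/, mabu=kiprocra, stibri=vefosla}


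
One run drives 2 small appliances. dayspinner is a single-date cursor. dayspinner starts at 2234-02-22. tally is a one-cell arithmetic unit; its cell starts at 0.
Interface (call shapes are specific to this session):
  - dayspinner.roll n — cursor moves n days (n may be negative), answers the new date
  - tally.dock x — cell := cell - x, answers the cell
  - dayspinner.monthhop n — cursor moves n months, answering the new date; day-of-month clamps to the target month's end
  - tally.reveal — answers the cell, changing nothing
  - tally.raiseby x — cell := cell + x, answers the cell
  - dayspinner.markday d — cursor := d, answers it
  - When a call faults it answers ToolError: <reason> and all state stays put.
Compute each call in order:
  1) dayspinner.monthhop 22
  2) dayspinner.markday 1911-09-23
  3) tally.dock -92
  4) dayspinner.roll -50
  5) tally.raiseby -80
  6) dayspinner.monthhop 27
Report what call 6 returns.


→ dayspinner.monthhop(n→22)
← 2235-12-22
→ dayspinner.markday(d→1911-09-23)
← 1911-09-23
→ tally.dock(x→-92)
← 92
→ dayspinner.roll(n→-50)
← 1911-08-04
→ tally.raiseby(x→-80)
← 12
→ dayspinner.monthhop(n→27)
← 1913-11-04

Answer: 1913-11-04


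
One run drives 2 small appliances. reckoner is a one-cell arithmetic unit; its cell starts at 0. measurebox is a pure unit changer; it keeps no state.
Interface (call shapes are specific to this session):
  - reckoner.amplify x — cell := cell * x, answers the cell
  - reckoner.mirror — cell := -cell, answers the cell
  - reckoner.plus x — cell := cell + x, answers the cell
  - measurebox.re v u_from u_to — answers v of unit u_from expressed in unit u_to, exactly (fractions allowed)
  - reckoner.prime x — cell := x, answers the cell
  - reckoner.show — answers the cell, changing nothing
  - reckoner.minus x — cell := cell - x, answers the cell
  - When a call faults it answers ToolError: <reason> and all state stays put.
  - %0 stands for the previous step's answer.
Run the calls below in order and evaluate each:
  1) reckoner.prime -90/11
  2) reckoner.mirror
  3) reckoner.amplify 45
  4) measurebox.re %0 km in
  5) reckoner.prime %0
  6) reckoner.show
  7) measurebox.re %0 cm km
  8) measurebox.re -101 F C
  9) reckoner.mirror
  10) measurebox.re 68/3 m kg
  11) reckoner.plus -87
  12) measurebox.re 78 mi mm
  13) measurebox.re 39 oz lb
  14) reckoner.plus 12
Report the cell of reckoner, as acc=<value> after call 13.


Answer: acc=-20250121539/1397

Derivation:
>> prime(-90/11)
<< -90/11
>> mirror()
<< 90/11
>> amplify(45)
<< 4050/11
>> re(%0, km, in)
<< 20250000000/1397
>> prime(%0)
<< 20250000000/1397
>> show()
<< 20250000000/1397
>> re(%0, cm, km)
<< 202500/1397
>> re(-101, F, C)
<< -665/9
>> mirror()
<< -20250000000/1397
>> re(68/3, m, kg)
<< ToolError: incompatible units
>> plus(-87)
<< -20250121539/1397
>> re(78, mi, mm)
<< 125528832
>> re(39, oz, lb)
<< 39/16
>> plus(12)
<< -20250104775/1397


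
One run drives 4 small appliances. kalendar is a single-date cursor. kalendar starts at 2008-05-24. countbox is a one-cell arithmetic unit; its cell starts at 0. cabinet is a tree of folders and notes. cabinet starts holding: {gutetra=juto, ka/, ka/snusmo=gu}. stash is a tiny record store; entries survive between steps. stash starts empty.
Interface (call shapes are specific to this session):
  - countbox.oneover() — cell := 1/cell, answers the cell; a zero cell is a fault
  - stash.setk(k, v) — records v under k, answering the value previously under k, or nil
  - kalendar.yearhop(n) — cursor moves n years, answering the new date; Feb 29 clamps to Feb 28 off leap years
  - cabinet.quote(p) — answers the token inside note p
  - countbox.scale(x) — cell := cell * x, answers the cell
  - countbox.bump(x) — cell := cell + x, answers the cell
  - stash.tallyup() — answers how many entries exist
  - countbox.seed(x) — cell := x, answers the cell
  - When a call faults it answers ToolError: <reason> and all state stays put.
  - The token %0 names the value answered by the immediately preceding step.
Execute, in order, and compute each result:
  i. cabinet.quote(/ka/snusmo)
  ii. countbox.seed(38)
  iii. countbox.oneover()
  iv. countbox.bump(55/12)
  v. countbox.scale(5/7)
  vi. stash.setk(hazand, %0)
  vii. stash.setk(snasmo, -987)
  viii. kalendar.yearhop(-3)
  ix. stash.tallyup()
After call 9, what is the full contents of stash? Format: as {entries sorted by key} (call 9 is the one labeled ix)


Answer: {hazand=5255/1596, snasmo=-987}

Derivation:
·→ cabinet.quote(p=/ka/snusmo)
·← gu
·→ countbox.seed(x=38)
·← 38
·→ countbox.oneover()
·← 1/38
·→ countbox.bump(x=55/12)
·← 1051/228
·→ countbox.scale(x=5/7)
·← 5255/1596
·→ stash.setk(k=hazand, v=%0)
·← nil
·→ stash.setk(k=snasmo, v=-987)
·← nil
·→ kalendar.yearhop(n=-3)
·← 2005-05-24
·→ stash.tallyup()
·← 2


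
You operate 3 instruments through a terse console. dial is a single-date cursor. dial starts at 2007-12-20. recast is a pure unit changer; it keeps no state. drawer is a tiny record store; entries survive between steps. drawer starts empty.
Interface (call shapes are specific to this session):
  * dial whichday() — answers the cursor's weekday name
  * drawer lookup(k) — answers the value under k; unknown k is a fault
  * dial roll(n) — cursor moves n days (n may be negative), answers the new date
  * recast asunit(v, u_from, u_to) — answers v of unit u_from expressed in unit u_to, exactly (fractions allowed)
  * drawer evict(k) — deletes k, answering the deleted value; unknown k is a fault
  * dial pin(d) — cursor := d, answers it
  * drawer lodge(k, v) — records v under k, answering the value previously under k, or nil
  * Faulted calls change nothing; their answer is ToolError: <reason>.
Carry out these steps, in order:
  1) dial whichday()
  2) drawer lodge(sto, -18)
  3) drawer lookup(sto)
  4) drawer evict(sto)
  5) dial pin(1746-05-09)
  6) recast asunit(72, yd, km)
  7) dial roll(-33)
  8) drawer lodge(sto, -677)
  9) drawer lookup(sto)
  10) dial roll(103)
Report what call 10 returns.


~$ dial whichday
= Thursday
~$ drawer lodge k→sto v→-18
= nil
~$ drawer lookup k→sto
= -18
~$ drawer evict k→sto
= -18
~$ dial pin d→1746-05-09
= 1746-05-09
~$ recast asunit v→72 u_from→yd u_to→km
= 10287/156250
~$ dial roll n→-33
= 1746-04-06
~$ drawer lodge k→sto v→-677
= nil
~$ drawer lookup k→sto
= -677
~$ dial roll n→103
= 1746-07-18

Answer: 1746-07-18


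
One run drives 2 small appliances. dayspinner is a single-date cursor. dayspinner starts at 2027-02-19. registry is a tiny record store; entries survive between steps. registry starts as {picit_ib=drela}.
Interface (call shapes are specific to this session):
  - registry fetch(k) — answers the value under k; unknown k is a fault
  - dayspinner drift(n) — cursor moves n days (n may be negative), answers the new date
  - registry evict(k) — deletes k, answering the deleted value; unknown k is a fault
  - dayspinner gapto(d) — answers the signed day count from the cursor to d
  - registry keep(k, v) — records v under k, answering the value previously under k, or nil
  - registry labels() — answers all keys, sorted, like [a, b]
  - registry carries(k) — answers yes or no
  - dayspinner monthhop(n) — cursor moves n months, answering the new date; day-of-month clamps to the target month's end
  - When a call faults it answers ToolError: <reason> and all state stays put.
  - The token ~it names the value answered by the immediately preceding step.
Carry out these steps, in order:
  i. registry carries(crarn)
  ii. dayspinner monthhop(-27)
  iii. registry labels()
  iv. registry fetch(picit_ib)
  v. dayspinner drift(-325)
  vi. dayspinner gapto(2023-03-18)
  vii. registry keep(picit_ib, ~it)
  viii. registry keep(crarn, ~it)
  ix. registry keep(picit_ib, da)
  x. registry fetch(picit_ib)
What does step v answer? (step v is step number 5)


Answer: 2023-12-30

Derivation:
% 1. registry carries(k→crarn) : no
% 2. dayspinner monthhop(n→-27) : 2024-11-19
% 3. registry labels() : [picit_ib]
% 4. registry fetch(k→picit_ib) : drela
% 5. dayspinner drift(n→-325) : 2023-12-30
% 6. dayspinner gapto(d→2023-03-18) : -287
% 7. registry keep(k→picit_ib, v→~it) : drela
% 8. registry keep(k→crarn, v→~it) : nil
% 9. registry keep(k→picit_ib, v→da) : -287
% 10. registry fetch(k→picit_ib) : da


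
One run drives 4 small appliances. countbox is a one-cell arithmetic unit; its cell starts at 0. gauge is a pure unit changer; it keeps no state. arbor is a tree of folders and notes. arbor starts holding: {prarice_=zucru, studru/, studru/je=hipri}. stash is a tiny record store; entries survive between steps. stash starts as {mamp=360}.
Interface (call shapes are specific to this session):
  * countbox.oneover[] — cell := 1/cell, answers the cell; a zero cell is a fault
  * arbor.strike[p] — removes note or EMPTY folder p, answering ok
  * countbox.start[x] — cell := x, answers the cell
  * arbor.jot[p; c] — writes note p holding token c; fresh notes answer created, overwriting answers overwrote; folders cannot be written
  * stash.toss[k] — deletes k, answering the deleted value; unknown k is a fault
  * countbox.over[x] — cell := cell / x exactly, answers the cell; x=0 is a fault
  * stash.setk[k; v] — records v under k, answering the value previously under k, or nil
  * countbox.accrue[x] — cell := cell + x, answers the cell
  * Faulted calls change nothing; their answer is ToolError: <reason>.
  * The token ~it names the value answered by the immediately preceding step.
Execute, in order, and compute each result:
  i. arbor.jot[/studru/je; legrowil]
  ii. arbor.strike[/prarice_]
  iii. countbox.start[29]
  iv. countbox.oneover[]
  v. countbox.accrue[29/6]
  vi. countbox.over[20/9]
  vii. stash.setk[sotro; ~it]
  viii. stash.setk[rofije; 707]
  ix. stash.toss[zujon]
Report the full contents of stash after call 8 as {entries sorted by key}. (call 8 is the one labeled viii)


Answer: {mamp=360, rofije=707, sotro=2541/1160}

Derivation:
·→ arbor.jot(p=/studru/je, c=legrowil)
·← overwrote
·→ arbor.strike(p=/prarice_)
·← ok
·→ countbox.start(x=29)
·← 29
·→ countbox.oneover()
·← 1/29
·→ countbox.accrue(x=29/6)
·← 847/174
·→ countbox.over(x=20/9)
·← 2541/1160
·→ stash.setk(k=sotro, v=~it)
·← nil
·→ stash.setk(k=rofije, v=707)
·← nil
·→ stash.toss(k=zujon)
·← ToolError: no such key zujon
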